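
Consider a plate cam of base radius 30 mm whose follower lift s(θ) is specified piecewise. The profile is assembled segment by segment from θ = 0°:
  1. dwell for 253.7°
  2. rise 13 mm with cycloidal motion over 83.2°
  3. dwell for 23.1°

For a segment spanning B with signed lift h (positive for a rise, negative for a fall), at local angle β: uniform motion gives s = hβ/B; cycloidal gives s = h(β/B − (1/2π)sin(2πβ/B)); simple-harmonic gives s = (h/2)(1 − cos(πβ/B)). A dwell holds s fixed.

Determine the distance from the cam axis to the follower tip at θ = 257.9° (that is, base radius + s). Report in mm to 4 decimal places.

seg 1 [0°–253.7°] dwell: s stays 0.0000
seg 2 [253.7°–336.9°] cycloidal, h=13: θ=257.9° here. β=4.2, B=83.2. 13·(0.0505 − sin(2π·0.0505)/(2π)) = 0.0109 → s = 0.0109
radial distance = base radius + s = 30 + 0.0109 = 30.0109

30.0109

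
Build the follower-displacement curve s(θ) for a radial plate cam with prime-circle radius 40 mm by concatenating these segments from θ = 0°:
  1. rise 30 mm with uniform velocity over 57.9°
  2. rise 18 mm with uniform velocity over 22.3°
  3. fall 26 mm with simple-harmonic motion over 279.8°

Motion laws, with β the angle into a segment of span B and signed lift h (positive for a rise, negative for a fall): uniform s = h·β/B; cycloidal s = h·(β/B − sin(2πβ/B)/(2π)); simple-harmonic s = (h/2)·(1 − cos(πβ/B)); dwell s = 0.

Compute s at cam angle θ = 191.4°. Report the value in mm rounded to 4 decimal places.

seg 1 [0°–57.9°] uniform, h=30: full span → s += 30 → s = 30.0000
seg 2 [57.9°–80.2°] uniform, h=18: full span → s += 18 → s = 48.0000
seg 3 [80.2°–360°] simple-harmonic, h=-26: θ=191.4° here. β=111.2, B=279.8. -26/2·(1 − cos(π·0.3974)) = -8.8830 → s = 39.1170

39.1170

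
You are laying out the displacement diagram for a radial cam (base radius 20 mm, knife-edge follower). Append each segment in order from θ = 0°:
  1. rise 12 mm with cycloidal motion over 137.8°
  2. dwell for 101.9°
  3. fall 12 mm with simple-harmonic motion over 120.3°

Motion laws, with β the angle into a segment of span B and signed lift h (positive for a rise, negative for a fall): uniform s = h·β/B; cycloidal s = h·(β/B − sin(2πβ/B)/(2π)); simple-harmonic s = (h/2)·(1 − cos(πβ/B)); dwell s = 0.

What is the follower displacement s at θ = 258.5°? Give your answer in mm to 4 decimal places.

seg 1 [0°–137.8°] cycloidal, h=12: full span → s += 12 → s = 12.0000
seg 2 [137.8°–239.7°] dwell: s stays 12.0000
seg 3 [239.7°–360°] simple-harmonic, h=-12: θ=258.5° here. β=18.8, B=120.3. -12/2·(1 − cos(π·0.1563)) = -0.7087 → s = 11.2913

11.2913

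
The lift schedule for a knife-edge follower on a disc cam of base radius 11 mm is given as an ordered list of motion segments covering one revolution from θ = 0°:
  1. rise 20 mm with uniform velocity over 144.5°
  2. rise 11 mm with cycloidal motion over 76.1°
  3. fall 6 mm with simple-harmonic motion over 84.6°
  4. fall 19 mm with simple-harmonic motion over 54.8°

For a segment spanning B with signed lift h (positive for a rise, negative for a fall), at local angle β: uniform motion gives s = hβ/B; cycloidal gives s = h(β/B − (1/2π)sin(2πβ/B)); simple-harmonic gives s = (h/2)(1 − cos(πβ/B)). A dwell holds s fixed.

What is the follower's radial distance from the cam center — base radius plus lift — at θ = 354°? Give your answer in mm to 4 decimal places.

seg 1 [0°–144.5°] uniform, h=20: full span → s += 20 → s = 20.0000
seg 2 [144.5°–220.6°] cycloidal, h=11: full span → s += 11 → s = 31.0000
seg 3 [220.6°–305.2°] simple-harmonic, h=-6: full span → s += -6 → s = 25.0000
seg 4 [305.2°–360°] simple-harmonic, h=-19: θ=354° here. β=48.8, B=54.8. -19/2·(1 − cos(π·0.8905)) = -18.4435 → s = 6.5565
radial distance = base radius + s = 11 + 6.5565 = 17.5565

17.5565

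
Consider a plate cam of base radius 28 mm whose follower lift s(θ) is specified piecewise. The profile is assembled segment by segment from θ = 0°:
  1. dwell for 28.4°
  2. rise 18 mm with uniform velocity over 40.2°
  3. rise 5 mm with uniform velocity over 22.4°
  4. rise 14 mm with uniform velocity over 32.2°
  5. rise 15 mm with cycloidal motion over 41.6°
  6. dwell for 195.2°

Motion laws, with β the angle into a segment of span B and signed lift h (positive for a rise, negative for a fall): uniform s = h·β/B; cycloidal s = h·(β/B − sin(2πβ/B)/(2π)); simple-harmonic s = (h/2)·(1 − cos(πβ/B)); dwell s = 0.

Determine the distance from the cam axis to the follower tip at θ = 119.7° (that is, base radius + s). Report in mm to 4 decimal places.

seg 1 [0°–28.4°] dwell: s stays 0.0000
seg 2 [28.4°–68.6°] uniform, h=18: full span → s += 18 → s = 18.0000
seg 3 [68.6°–91°] uniform, h=5: full span → s += 5 → s = 23.0000
seg 4 [91°–123.2°] uniform, h=14: θ=119.7° here. β=28.7, B=32.2. 14·28.7/32.2 = 12.4783 → s = 35.4783
radial distance = base radius + s = 28 + 35.4783 = 63.4783

63.4783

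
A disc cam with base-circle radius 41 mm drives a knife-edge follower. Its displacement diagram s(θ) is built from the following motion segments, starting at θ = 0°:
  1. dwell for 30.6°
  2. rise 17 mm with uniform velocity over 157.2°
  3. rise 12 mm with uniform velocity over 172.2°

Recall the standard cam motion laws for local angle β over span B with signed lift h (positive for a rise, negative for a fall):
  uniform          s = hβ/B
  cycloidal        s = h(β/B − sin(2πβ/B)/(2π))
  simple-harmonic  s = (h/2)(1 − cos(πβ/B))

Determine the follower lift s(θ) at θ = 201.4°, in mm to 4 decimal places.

seg 1 [0°–30.6°] dwell: s stays 0.0000
seg 2 [30.6°–187.8°] uniform, h=17: full span → s += 17 → s = 17.0000
seg 3 [187.8°–360°] uniform, h=12: θ=201.4° here. β=13.6, B=172.2. 12·13.6/172.2 = 0.9477 → s = 17.9477

17.9477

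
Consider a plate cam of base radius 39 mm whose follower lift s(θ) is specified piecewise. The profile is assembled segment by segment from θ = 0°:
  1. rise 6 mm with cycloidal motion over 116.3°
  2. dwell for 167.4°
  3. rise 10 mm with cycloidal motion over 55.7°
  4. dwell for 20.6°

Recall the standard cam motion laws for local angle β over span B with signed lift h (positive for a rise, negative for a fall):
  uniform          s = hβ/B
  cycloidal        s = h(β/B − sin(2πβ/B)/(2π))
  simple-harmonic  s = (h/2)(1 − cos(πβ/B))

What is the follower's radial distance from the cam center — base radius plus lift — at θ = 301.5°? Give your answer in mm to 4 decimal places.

seg 1 [0°–116.3°] cycloidal, h=6: full span → s += 6 → s = 6.0000
seg 2 [116.3°–283.7°] dwell: s stays 6.0000
seg 3 [283.7°–339.4°] cycloidal, h=10: θ=301.5° here. β=17.8, B=55.7. 10·(0.3196 − sin(2π·0.3196)/(2π)) = 1.7538 → s = 7.7538
radial distance = base radius + s = 39 + 7.7538 = 46.7538

46.7538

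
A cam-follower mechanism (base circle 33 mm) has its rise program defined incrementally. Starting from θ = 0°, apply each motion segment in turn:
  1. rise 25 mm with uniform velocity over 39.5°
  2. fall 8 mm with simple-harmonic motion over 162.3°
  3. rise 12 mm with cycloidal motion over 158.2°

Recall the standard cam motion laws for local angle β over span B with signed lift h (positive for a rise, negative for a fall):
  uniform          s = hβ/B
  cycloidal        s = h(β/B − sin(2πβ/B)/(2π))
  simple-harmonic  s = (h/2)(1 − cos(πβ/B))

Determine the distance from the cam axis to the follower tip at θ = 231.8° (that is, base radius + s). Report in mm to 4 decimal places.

seg 1 [0°–39.5°] uniform, h=25: full span → s += 25 → s = 25.0000
seg 2 [39.5°–201.8°] simple-harmonic, h=-8: full span → s += -8 → s = 17.0000
seg 3 [201.8°–360°] cycloidal, h=12: θ=231.8° here. β=30, B=158.2. 12·(0.1896 − sin(2π·0.1896)/(2π)) = 0.5015 → s = 17.5015
radial distance = base radius + s = 33 + 17.5015 = 50.5015

50.5015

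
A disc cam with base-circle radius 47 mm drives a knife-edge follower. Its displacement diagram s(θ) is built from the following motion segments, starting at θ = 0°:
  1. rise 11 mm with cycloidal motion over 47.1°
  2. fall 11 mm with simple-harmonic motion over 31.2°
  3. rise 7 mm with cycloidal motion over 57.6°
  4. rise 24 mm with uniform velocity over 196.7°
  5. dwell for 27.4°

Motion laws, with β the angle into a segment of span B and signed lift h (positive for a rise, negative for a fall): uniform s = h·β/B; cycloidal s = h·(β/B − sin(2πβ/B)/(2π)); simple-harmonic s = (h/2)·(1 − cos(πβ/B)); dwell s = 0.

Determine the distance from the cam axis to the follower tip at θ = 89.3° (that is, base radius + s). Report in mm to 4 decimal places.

seg 1 [0°–47.1°] cycloidal, h=11: full span → s += 11 → s = 11.0000
seg 2 [47.1°–78.3°] simple-harmonic, h=-11: full span → s += -11 → s = 0.0000
seg 3 [78.3°–135.9°] cycloidal, h=7: θ=89.3° here. β=11, B=57.6. 7·(0.1910 − sin(2π·0.1910)/(2π)) = 0.2985 → s = 0.2985
radial distance = base radius + s = 47 + 0.2985 = 47.2985

47.2985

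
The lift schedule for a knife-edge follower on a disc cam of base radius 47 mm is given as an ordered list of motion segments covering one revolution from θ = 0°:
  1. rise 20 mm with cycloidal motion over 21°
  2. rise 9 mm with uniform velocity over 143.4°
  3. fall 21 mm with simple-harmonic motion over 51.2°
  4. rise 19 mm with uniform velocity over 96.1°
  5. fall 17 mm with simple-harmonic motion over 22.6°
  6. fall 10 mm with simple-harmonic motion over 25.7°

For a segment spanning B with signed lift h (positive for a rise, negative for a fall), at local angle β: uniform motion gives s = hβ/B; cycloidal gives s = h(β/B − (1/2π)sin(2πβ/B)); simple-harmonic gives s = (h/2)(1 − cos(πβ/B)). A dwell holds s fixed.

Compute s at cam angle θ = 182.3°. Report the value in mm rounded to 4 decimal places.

seg 1 [0°–21°] cycloidal, h=20: full span → s += 20 → s = 20.0000
seg 2 [21°–164.4°] uniform, h=9: full span → s += 9 → s = 29.0000
seg 3 [164.4°–215.6°] simple-harmonic, h=-21: θ=182.3° here. β=17.9, B=51.2. -21/2·(1 − cos(π·0.3496)) = -5.7216 → s = 23.2784

23.2784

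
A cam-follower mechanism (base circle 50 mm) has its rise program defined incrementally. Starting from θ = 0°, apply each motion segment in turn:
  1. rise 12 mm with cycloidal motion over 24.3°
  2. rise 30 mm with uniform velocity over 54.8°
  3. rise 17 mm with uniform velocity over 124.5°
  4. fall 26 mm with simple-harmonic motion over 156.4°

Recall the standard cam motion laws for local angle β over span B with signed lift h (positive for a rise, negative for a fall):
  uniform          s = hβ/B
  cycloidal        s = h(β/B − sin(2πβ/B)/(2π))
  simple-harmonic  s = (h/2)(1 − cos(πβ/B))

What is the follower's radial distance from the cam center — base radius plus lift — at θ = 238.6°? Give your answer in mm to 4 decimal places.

seg 1 [0°–24.3°] cycloidal, h=12: full span → s += 12 → s = 12.0000
seg 2 [24.3°–79.1°] uniform, h=30: full span → s += 30 → s = 42.0000
seg 3 [79.1°–203.6°] uniform, h=17: full span → s += 17 → s = 59.0000
seg 4 [203.6°–360°] simple-harmonic, h=-26: θ=238.6° here. β=35, B=156.4. -26/2·(1 − cos(π·0.2238)) = -3.0826 → s = 55.9174
radial distance = base radius + s = 50 + 55.9174 = 105.9174

105.9174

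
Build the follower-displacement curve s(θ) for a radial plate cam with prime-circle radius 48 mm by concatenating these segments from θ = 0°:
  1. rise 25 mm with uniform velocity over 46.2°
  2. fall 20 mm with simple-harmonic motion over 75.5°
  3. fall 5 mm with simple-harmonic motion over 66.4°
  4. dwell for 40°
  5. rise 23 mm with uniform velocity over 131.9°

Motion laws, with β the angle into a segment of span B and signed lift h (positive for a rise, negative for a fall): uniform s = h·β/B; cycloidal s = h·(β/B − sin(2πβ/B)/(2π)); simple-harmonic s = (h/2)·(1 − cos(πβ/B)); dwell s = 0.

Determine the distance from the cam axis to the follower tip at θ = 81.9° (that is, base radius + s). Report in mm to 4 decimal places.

seg 1 [0°–46.2°] uniform, h=25: full span → s += 25 → s = 25.0000
seg 2 [46.2°–121.7°] simple-harmonic, h=-20: θ=81.9° here. β=35.7, B=75.5. -20/2·(1 − cos(π·0.4728)) = -9.1480 → s = 15.8520
radial distance = base radius + s = 48 + 15.8520 = 63.8520

63.8520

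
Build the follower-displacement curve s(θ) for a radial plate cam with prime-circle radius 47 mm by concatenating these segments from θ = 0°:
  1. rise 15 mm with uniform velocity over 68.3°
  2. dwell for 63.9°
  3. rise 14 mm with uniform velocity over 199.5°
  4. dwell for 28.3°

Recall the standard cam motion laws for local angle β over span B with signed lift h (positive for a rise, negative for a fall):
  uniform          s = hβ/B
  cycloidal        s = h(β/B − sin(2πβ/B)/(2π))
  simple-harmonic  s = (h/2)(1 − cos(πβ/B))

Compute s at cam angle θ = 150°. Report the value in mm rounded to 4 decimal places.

seg 1 [0°–68.3°] uniform, h=15: full span → s += 15 → s = 15.0000
seg 2 [68.3°–132.2°] dwell: s stays 15.0000
seg 3 [132.2°–331.7°] uniform, h=14: θ=150° here. β=17.8, B=199.5. 14·17.8/199.5 = 1.2491 → s = 16.2491

16.2491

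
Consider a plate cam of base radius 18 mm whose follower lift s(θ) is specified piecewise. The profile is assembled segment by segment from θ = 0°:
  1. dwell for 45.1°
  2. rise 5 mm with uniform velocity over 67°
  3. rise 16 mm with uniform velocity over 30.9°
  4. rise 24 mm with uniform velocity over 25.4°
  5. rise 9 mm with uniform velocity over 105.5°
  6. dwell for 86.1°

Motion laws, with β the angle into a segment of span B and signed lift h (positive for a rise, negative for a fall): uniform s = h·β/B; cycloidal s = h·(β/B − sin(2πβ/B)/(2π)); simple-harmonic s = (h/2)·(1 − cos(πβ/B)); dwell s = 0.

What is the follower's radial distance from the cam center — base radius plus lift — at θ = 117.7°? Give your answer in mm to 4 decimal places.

seg 1 [0°–45.1°] dwell: s stays 0.0000
seg 2 [45.1°–112.1°] uniform, h=5: full span → s += 5 → s = 5.0000
seg 3 [112.1°–143°] uniform, h=16: θ=117.7° here. β=5.6, B=30.9. 16·5.6/30.9 = 2.8997 → s = 7.8997
radial distance = base radius + s = 18 + 7.8997 = 25.8997

25.8997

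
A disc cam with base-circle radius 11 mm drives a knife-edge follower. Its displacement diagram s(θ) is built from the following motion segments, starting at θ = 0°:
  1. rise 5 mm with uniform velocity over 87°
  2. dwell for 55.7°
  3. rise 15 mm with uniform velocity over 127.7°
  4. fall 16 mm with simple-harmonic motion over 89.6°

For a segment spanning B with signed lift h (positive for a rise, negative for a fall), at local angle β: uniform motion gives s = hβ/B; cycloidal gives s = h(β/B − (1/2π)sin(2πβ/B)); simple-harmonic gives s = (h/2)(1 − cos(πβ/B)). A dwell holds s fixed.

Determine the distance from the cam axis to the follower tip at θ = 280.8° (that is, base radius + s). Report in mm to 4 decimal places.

seg 1 [0°–87°] uniform, h=5: full span → s += 5 → s = 5.0000
seg 2 [87°–142.7°] dwell: s stays 5.0000
seg 3 [142.7°–270.4°] uniform, h=15: full span → s += 15 → s = 20.0000
seg 4 [270.4°–360°] simple-harmonic, h=-16: θ=280.8° here. β=10.4, B=89.6. -16/2·(1 − cos(π·0.1161)) = -0.5260 → s = 19.4740
radial distance = base radius + s = 11 + 19.4740 = 30.4740

30.4740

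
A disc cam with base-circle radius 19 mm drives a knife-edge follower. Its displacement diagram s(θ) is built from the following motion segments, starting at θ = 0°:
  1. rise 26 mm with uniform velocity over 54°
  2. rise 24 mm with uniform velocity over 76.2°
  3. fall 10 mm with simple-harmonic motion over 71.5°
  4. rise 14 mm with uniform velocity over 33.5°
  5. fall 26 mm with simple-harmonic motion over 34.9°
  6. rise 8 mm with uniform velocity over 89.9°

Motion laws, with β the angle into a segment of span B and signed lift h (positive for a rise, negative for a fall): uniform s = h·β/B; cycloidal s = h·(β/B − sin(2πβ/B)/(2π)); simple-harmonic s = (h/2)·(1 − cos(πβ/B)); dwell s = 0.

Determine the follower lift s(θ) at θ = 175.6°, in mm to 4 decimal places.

seg 1 [0°–54°] uniform, h=26: full span → s += 26 → s = 26.0000
seg 2 [54°–130.2°] uniform, h=24: full span → s += 24 → s = 50.0000
seg 3 [130.2°–201.7°] simple-harmonic, h=-10: θ=175.6° here. β=45.4, B=71.5. -10/2·(1 − cos(π·0.6350)) = -7.0571 → s = 42.9429

42.9429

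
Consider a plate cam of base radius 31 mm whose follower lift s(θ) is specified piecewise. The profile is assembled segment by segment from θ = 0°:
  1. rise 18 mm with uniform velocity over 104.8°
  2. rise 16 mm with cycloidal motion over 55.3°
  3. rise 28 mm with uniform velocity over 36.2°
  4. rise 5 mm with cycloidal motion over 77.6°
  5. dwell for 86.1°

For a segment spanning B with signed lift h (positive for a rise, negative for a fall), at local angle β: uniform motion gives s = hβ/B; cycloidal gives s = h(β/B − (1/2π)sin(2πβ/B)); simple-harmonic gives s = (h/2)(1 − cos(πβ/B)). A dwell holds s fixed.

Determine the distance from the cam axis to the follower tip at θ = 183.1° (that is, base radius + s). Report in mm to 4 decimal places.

seg 1 [0°–104.8°] uniform, h=18: full span → s += 18 → s = 18.0000
seg 2 [104.8°–160.1°] cycloidal, h=16: full span → s += 16 → s = 34.0000
seg 3 [160.1°–196.3°] uniform, h=28: θ=183.1° here. β=23, B=36.2. 28·23/36.2 = 17.7901 → s = 51.7901
radial distance = base radius + s = 31 + 51.7901 = 82.7901

82.7901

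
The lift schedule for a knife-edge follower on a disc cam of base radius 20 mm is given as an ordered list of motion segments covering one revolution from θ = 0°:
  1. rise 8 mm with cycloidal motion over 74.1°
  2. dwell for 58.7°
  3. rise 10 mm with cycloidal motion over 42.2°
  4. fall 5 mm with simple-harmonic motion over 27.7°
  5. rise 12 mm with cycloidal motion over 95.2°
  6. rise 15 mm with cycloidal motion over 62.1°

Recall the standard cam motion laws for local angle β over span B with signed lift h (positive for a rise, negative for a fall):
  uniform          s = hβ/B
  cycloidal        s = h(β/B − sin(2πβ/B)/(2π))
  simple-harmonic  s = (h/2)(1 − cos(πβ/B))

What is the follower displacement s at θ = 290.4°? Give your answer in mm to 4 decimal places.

seg 1 [0°–74.1°] cycloidal, h=8: full span → s += 8 → s = 8.0000
seg 2 [74.1°–132.8°] dwell: s stays 8.0000
seg 3 [132.8°–175°] cycloidal, h=10: full span → s += 10 → s = 18.0000
seg 4 [175°–202.7°] simple-harmonic, h=-5: full span → s += -5 → s = 13.0000
seg 5 [202.7°–297.9°] cycloidal, h=12: θ=290.4° here. β=87.7, B=95.2. 12·(0.9212 − sin(2π·0.9212)/(2π)) = 11.9619 → s = 24.9619

24.9619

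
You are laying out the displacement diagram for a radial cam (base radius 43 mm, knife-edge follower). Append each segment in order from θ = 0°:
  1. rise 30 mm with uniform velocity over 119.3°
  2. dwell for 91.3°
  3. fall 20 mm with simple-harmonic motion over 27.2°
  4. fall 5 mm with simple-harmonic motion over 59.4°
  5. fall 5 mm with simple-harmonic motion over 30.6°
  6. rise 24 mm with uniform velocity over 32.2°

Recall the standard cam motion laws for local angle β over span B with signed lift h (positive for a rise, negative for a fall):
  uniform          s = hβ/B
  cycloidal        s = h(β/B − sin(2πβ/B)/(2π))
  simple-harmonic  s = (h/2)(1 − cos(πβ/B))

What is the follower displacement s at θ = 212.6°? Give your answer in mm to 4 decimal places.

seg 1 [0°–119.3°] uniform, h=30: full span → s += 30 → s = 30.0000
seg 2 [119.3°–210.6°] dwell: s stays 30.0000
seg 3 [210.6°–237.8°] simple-harmonic, h=-20: θ=212.6° here. β=2, B=27.2. -20/2·(1 − cos(π·0.0735)) = -0.2656 → s = 29.7344

29.7344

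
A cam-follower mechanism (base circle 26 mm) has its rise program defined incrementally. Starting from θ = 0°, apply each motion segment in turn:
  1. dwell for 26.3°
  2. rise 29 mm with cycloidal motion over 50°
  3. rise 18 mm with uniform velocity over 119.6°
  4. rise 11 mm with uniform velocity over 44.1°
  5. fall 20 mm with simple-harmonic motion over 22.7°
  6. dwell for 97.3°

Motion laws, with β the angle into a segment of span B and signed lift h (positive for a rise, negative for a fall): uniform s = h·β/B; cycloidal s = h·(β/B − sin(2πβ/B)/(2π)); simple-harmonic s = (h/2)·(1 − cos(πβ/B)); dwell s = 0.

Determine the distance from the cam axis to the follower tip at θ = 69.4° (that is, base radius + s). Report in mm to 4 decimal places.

seg 1 [0°–26.3°] dwell: s stays 0.0000
seg 2 [26.3°–76.3°] cycloidal, h=29: θ=69.4° here. β=43.1, B=50. 29·(0.8620 − sin(2π·0.8620)/(2π)) = 28.5170 → s = 28.5170
radial distance = base radius + s = 26 + 28.5170 = 54.5170

54.5170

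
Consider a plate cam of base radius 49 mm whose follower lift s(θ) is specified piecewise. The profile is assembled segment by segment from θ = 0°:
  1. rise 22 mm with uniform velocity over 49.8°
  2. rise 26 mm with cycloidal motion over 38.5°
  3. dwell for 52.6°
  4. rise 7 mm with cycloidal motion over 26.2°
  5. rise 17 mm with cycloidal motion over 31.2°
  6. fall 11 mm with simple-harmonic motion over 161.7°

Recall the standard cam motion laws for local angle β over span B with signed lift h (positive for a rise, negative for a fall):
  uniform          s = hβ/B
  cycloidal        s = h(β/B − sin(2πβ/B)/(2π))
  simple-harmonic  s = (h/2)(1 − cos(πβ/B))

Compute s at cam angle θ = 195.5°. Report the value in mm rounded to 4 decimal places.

seg 1 [0°–49.8°] uniform, h=22: full span → s += 22 → s = 22.0000
seg 2 [49.8°–88.3°] cycloidal, h=26: full span → s += 26 → s = 48.0000
seg 3 [88.3°–140.9°] dwell: s stays 48.0000
seg 4 [140.9°–167.1°] cycloidal, h=7: full span → s += 7 → s = 55.0000
seg 5 [167.1°–198.3°] cycloidal, h=17: θ=195.5° here. β=28.4, B=31.2. 17·(0.9103 − sin(2π·0.9103)/(2π)) = 16.9204 → s = 71.9204

71.9204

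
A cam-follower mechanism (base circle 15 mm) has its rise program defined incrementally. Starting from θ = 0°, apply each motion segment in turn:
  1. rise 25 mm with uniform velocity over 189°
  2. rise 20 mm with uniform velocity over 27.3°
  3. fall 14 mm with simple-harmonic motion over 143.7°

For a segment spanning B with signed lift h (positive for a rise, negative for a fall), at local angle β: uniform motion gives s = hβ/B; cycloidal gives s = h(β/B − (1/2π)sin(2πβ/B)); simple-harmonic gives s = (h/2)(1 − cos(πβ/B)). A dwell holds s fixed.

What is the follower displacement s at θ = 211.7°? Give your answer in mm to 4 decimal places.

seg 1 [0°–189°] uniform, h=25: full span → s += 25 → s = 25.0000
seg 2 [189°–216.3°] uniform, h=20: θ=211.7° here. β=22.7, B=27.3. 20·22.7/27.3 = 16.6300 → s = 41.6300

41.6300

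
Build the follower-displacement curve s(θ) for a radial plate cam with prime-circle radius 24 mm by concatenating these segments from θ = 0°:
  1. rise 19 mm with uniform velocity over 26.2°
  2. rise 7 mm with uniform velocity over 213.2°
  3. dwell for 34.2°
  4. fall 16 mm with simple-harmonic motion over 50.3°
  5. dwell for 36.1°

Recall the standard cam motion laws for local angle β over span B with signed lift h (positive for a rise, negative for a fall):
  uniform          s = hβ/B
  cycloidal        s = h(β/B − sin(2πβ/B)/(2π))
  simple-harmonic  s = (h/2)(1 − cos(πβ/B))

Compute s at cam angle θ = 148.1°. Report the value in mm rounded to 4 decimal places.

seg 1 [0°–26.2°] uniform, h=19: full span → s += 19 → s = 19.0000
seg 2 [26.2°–239.4°] uniform, h=7: θ=148.1° here. β=121.9, B=213.2. 7·121.9/213.2 = 4.0023 → s = 23.0023

23.0023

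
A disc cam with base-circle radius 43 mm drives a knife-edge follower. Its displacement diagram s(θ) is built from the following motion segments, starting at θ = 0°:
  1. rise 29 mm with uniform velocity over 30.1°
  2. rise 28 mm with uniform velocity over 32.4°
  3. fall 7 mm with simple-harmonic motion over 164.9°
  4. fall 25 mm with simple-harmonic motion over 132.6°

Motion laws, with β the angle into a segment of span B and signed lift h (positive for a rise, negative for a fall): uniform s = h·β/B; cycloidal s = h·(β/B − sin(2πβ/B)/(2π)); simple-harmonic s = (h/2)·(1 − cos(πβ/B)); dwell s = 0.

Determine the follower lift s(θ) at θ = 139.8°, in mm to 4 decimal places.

seg 1 [0°–30.1°] uniform, h=29: full span → s += 29 → s = 29.0000
seg 2 [30.1°–62.5°] uniform, h=28: full span → s += 28 → s = 57.0000
seg 3 [62.5°–227.4°] simple-harmonic, h=-7: θ=139.8° here. β=77.3, B=164.9. -7/2·(1 − cos(π·0.4688)) = -3.1571 → s = 53.8429

53.8429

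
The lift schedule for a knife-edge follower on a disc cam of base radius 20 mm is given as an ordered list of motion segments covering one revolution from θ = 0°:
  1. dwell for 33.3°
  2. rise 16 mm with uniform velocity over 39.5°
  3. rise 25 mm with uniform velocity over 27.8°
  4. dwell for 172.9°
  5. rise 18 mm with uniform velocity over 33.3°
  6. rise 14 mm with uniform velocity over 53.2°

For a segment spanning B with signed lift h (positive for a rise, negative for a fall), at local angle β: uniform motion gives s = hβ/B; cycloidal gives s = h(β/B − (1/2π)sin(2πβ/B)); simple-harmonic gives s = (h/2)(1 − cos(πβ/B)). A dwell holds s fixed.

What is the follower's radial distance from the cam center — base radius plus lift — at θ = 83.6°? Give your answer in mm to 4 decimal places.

seg 1 [0°–33.3°] dwell: s stays 0.0000
seg 2 [33.3°–72.8°] uniform, h=16: full span → s += 16 → s = 16.0000
seg 3 [72.8°–100.6°] uniform, h=25: θ=83.6° here. β=10.8, B=27.8. 25·10.8/27.8 = 9.7122 → s = 25.7122
radial distance = base radius + s = 20 + 25.7122 = 45.7122

45.7122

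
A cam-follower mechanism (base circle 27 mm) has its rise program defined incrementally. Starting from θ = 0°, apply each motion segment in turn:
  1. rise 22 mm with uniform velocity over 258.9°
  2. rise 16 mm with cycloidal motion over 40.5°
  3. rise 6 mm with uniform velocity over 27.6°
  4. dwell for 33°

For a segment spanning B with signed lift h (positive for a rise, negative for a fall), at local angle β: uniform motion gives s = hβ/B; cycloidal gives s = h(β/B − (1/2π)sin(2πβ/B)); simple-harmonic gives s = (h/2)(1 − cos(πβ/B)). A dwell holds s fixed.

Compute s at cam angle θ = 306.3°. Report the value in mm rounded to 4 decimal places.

seg 1 [0°–258.9°] uniform, h=22: full span → s += 22 → s = 22.0000
seg 2 [258.9°–299.4°] cycloidal, h=16: full span → s += 16 → s = 38.0000
seg 3 [299.4°–327°] uniform, h=6: θ=306.3° here. β=6.9, B=27.6. 6·6.9/27.6 = 1.5000 → s = 39.5000

39.5000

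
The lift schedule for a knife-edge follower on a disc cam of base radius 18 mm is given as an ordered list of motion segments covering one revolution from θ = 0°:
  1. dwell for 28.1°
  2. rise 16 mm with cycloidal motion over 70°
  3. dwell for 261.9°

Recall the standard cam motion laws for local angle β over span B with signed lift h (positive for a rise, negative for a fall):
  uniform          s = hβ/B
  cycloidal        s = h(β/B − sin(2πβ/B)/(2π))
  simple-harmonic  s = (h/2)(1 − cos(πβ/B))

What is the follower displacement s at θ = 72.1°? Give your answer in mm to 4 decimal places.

seg 1 [0°–28.1°] dwell: s stays 0.0000
seg 2 [28.1°–98.1°] cycloidal, h=16: θ=72.1° here. β=44, B=70. 16·(0.6286 − sin(2π·0.6286)/(2π)) = 11.8977 → s = 11.8977

11.8977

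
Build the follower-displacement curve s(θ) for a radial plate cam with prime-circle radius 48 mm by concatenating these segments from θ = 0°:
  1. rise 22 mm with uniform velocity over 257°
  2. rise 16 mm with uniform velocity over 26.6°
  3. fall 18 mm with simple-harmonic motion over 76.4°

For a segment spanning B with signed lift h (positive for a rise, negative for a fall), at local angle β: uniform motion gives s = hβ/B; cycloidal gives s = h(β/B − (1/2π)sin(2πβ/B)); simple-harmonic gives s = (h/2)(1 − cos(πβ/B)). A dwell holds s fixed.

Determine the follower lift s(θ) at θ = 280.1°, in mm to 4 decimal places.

seg 1 [0°–257°] uniform, h=22: full span → s += 22 → s = 22.0000
seg 2 [257°–283.6°] uniform, h=16: θ=280.1° here. β=23.1, B=26.6. 16·23.1/26.6 = 13.8947 → s = 35.8947

35.8947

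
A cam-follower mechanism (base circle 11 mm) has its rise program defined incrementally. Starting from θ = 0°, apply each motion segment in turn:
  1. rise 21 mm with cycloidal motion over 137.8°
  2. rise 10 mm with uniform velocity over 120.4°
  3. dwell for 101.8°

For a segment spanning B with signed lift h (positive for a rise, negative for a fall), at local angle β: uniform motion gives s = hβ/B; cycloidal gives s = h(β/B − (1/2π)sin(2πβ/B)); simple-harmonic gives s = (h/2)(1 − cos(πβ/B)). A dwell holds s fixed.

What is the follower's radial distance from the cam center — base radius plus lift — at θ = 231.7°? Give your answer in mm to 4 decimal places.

seg 1 [0°–137.8°] cycloidal, h=21: full span → s += 21 → s = 21.0000
seg 2 [137.8°–258.2°] uniform, h=10: θ=231.7° here. β=93.9, B=120.4. 10·93.9/120.4 = 7.7990 → s = 28.7990
radial distance = base radius + s = 11 + 28.7990 = 39.7990

39.7990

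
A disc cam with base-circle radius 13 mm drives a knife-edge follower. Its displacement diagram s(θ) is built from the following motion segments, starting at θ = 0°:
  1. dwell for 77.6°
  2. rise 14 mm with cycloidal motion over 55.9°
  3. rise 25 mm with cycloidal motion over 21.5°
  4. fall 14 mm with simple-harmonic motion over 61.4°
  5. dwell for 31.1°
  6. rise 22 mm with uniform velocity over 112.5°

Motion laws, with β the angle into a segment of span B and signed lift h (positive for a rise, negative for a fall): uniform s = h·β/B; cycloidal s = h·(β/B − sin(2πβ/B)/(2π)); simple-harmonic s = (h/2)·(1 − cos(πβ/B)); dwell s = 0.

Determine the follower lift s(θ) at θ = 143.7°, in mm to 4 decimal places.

seg 1 [0°–77.6°] dwell: s stays 0.0000
seg 2 [77.6°–133.5°] cycloidal, h=14: full span → s += 14 → s = 14.0000
seg 3 [133.5°–155°] cycloidal, h=25: θ=143.7° here. β=10.2, B=21.5. 25·(0.4744 − sin(2π·0.4744)/(2π)) = 11.2237 → s = 25.2237

25.2237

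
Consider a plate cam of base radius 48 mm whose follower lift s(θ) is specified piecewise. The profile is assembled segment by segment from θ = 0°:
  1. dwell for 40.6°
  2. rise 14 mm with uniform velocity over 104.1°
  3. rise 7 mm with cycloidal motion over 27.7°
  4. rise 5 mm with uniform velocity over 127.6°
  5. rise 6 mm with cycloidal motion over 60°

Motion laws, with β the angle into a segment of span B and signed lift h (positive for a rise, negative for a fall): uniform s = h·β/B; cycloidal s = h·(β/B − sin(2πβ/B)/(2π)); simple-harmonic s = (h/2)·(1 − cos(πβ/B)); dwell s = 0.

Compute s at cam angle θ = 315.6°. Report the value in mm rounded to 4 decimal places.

seg 1 [0°–40.6°] dwell: s stays 0.0000
seg 2 [40.6°–144.7°] uniform, h=14: full span → s += 14 → s = 14.0000
seg 3 [144.7°–172.4°] cycloidal, h=7: full span → s += 7 → s = 21.0000
seg 4 [172.4°–300°] uniform, h=5: full span → s += 5 → s = 26.0000
seg 5 [300°–360°] cycloidal, h=6: θ=315.6° here. β=15.6, B=60. 6·(0.2600 − sin(2π·0.2600)/(2π)) = 0.6070 → s = 26.6070

26.6070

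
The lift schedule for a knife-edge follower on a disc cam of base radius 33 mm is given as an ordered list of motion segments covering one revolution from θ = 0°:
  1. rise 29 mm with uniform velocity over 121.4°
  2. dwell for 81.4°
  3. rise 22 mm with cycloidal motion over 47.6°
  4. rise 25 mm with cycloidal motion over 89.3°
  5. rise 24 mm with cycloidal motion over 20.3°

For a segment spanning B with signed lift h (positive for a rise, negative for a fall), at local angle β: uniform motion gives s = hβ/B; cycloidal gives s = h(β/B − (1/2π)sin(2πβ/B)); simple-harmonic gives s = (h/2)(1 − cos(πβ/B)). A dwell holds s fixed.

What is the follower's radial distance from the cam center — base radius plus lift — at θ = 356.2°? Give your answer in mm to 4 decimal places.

seg 1 [0°–121.4°] uniform, h=29: full span → s += 29 → s = 29.0000
seg 2 [121.4°–202.8°] dwell: s stays 29.0000
seg 3 [202.8°–250.4°] cycloidal, h=22: full span → s += 22 → s = 51.0000
seg 4 [250.4°–339.7°] cycloidal, h=25: full span → s += 25 → s = 76.0000
seg 5 [339.7°–360°] cycloidal, h=24: θ=356.2° here. β=16.5, B=20.3. 24·(0.8128 − sin(2π·0.8128)/(2π)) = 23.0335 → s = 99.0335
radial distance = base radius + s = 33 + 99.0335 = 132.0335

132.0335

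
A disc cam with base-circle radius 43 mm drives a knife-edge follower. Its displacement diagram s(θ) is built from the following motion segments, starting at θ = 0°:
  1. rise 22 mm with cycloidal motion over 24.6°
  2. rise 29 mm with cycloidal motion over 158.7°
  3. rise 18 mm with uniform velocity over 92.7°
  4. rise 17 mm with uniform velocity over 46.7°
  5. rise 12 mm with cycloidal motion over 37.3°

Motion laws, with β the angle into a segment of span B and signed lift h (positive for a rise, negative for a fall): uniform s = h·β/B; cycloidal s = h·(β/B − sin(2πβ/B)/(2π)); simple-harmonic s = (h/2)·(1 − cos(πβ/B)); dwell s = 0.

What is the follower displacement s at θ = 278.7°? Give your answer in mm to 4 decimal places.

seg 1 [0°–24.6°] cycloidal, h=22: full span → s += 22 → s = 22.0000
seg 2 [24.6°–183.3°] cycloidal, h=29: full span → s += 29 → s = 51.0000
seg 3 [183.3°–276°] uniform, h=18: full span → s += 18 → s = 69.0000
seg 4 [276°–322.7°] uniform, h=17: θ=278.7° here. β=2.7, B=46.7. 17·2.7/46.7 = 0.9829 → s = 69.9829

69.9829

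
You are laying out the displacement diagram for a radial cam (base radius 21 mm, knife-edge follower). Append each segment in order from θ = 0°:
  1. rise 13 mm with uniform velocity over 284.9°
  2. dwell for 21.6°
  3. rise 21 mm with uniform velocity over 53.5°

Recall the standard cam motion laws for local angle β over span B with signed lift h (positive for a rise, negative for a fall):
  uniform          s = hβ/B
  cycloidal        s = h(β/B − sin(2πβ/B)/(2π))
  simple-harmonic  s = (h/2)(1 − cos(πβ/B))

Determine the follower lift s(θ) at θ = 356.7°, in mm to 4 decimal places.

seg 1 [0°–284.9°] uniform, h=13: full span → s += 13 → s = 13.0000
seg 2 [284.9°–306.5°] dwell: s stays 13.0000
seg 3 [306.5°–360°] uniform, h=21: θ=356.7° here. β=50.2, B=53.5. 21·50.2/53.5 = 19.7047 → s = 32.7047

32.7047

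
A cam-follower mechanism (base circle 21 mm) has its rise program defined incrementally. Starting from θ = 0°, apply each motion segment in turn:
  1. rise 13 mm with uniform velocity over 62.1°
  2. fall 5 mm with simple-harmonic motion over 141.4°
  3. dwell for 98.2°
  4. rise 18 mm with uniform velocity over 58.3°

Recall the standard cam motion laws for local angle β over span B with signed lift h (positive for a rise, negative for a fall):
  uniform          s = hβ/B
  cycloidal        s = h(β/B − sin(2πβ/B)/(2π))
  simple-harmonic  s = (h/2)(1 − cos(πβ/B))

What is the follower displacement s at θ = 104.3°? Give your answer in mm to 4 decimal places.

seg 1 [0°–62.1°] uniform, h=13: full span → s += 13 → s = 13.0000
seg 2 [62.1°–203.5°] simple-harmonic, h=-5: θ=104.3° here. β=42.2, B=141.4. -5/2·(1 − cos(π·0.2984)) = -1.0207 → s = 11.9793

11.9793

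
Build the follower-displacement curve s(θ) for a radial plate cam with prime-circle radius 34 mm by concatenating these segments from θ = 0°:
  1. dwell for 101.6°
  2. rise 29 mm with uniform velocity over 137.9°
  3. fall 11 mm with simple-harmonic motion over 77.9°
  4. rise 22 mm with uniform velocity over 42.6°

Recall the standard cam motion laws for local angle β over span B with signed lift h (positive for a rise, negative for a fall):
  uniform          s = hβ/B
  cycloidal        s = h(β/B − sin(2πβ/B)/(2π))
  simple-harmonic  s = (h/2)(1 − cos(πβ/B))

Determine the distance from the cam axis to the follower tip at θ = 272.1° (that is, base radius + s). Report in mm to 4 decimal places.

seg 1 [0°–101.6°] dwell: s stays 0.0000
seg 2 [101.6°–239.5°] uniform, h=29: full span → s += 29 → s = 29.0000
seg 3 [239.5°–317.4°] simple-harmonic, h=-11: θ=272.1° here. β=32.6, B=77.9. -11/2·(1 − cos(π·0.4185)) = -4.1069 → s = 24.8931
radial distance = base radius + s = 34 + 24.8931 = 58.8931

58.8931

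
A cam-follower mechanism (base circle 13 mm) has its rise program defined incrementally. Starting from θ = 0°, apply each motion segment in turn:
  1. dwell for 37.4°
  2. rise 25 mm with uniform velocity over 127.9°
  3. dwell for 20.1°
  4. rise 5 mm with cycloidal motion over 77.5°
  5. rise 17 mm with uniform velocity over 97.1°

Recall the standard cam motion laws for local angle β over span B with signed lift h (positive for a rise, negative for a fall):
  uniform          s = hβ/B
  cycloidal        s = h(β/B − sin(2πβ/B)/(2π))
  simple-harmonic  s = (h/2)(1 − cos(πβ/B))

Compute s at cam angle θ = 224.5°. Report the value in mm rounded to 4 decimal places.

seg 1 [0°–37.4°] dwell: s stays 0.0000
seg 2 [37.4°–165.3°] uniform, h=25: full span → s += 25 → s = 25.0000
seg 3 [165.3°–185.4°] dwell: s stays 25.0000
seg 4 [185.4°–262.9°] cycloidal, h=5: θ=224.5° here. β=39.1, B=77.5. 5·(0.5045 − sin(2π·0.5045)/(2π)) = 2.5452 → s = 27.5452

27.5452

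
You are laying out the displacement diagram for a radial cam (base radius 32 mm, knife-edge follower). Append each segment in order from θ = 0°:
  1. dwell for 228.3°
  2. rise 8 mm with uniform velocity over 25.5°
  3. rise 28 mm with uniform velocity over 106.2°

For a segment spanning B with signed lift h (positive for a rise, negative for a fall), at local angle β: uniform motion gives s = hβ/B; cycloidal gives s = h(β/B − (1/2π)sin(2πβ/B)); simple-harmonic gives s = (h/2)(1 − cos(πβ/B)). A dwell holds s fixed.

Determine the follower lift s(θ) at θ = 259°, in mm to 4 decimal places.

seg 1 [0°–228.3°] dwell: s stays 0.0000
seg 2 [228.3°–253.8°] uniform, h=8: full span → s += 8 → s = 8.0000
seg 3 [253.8°–360°] uniform, h=28: θ=259° here. β=5.2, B=106.2. 28·5.2/106.2 = 1.3710 → s = 9.3710

9.3710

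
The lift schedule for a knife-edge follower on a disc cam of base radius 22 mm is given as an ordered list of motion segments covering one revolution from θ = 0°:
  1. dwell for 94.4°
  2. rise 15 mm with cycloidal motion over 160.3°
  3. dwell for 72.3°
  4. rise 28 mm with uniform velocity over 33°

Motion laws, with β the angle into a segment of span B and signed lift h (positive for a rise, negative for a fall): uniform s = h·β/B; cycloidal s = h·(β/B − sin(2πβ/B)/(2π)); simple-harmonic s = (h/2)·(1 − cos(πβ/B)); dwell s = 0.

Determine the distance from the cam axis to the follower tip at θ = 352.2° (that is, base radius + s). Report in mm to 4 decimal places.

seg 1 [0°–94.4°] dwell: s stays 0.0000
seg 2 [94.4°–254.7°] cycloidal, h=15: full span → s += 15 → s = 15.0000
seg 3 [254.7°–327°] dwell: s stays 15.0000
seg 4 [327°–360°] uniform, h=28: θ=352.2° here. β=25.2, B=33. 28·25.2/33 = 21.3818 → s = 36.3818
radial distance = base radius + s = 22 + 36.3818 = 58.3818

58.3818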